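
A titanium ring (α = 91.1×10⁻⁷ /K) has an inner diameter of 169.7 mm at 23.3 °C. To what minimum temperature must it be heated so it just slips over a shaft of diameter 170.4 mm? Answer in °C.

T = 476 °C

Required Δd = 170.4 − 169.7 = 0.7 mm
Δd = αd₀ΔT ⇒ ΔT = Δd/(αd₀) = 0.7 / (91.1×10⁻⁷ × 169.7) = 452.79 K
T_min = 23.3 + 452.79 = 476.09 °C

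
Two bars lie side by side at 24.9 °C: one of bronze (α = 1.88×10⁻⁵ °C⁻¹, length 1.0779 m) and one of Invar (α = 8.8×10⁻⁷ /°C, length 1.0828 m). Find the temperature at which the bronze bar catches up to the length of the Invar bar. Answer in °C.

Equal length when α₁L₁ΔT − α₂L₂ΔT = L₂ − L₁ = 4.90×10⁻³ m
α₁L₁ = 2.026452×10⁻⁵, α₂L₂ = 9.52864×10⁻⁷ → Δ(αL) = 1.9311656×10⁻⁵ m/K
ΔT = 4.90×10⁻³ / 1.9311656×10⁻⁵ = 253.733 K, so T = 24.9 + 253.733 = 278.633 °C

T = 278.6 °C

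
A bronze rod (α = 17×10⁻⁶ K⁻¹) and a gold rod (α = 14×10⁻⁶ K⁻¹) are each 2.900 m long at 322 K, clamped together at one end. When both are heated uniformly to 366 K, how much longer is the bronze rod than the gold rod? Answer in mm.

0.383 mm

ΔT = 44 K
bronze: ΔL = 17×10⁻⁶ × 2.900 m × 44 = 2.1692×10⁻³ m = 2.1692 mm
gold: ΔL = 14×10⁻⁶ × 2.900 m × 44 = 1.7864×10⁻³ m = 1.7864 mm
difference = 2.1692 − 1.7864 = 0.3828 mm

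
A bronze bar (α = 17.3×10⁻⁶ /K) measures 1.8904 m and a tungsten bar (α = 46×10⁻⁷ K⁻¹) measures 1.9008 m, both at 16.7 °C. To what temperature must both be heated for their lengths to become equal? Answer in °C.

T = 450.8 °C

L₁(1 + α₁ΔT) = L₂(1 + α₂ΔT) ⇒ ΔT = (L₂ − L₁)/(α₁L₁ − α₂L₂)
L₂ − L₁ = 1.9008 − 1.8904 = 1.04×10⁻² m
α₁L₁ − α₂L₂ = 17.3×10⁻⁶×1.8904 − 46×10⁻⁷×1.9008 = 2.396024×10⁻⁵ m/K
ΔT = 1.04×10⁻² / 2.396024×10⁻⁵ = 434.052 K
T = 16.7 + 434.052 = 450.752 °C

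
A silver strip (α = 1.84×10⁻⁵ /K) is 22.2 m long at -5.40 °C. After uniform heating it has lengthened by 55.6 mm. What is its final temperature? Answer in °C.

ΔL = αL₀ΔT ⇒ ΔT = ΔL / (αL₀)
ΔT = 55.6×10⁻³ m / (1.84×10⁻⁵ × 22.2 m) = 136.11 K
T = -5.40 + 136.11 = 130.71 °C

T = 131 °C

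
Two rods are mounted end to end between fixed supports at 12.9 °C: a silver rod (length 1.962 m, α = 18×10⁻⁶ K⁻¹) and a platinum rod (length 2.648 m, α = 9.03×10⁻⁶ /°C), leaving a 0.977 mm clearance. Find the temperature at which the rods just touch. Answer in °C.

T = 29.4 °C

α₁L₁ = 3.5316×10⁻⁵ m/K, α₂L₂ = 2.391144×10⁻⁵ m/K → total 5.922744×10⁻⁵ m/K
ΔT = g/(α₁L₁+α₂L₂) = 9.77×10⁻⁴ / 5.922744×10⁻⁵ = 16.496 K
T = 12.9 + 16.496 = 29.396 °C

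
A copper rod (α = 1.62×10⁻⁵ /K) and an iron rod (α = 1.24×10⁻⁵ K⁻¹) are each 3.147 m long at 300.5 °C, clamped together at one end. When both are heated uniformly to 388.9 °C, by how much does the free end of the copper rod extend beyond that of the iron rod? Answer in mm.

ΔT = 88.4 K
copper: ΔL = 1.62×10⁻⁵ × 3.147 m × 88.4 = 4.5068×10⁻³ m = 4.5068 mm
iron: ΔL = 1.24×10⁻⁵ × 3.147 m × 88.4 = 3.4496×10⁻³ m = 3.4496 mm
difference = 4.5068 − 3.4496 = 1.0572 mm

1.06 mm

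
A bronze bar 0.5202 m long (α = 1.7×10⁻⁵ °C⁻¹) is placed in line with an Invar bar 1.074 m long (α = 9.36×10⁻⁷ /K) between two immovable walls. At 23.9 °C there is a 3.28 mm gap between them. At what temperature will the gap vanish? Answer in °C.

Gap closes when ΔL₁ + ΔL₂ = 3.28 mm = 3.28×10⁻³ m
(α₁L₁ + α₂L₂)ΔT = g
α₁L₁ + α₂L₂ = 1.7×10⁻⁵×0.5202 + 9.36×10⁻⁷×1.074 = 9.848664×10⁻⁶ m/K
ΔT = 3.28×10⁻³ / 9.848664×10⁻⁶ = 333.04 K
T = 23.9 + 333.04 = 356.94 °C

T = 357 °C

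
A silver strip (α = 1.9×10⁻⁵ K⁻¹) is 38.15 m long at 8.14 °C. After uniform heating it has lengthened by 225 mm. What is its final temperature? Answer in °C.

T = 319 °C

ΔL = αL₀ΔT ⇒ ΔT = ΔL / (αL₀)
ΔT = 225×10⁻³ m / (1.9×10⁻⁵ × 38.15 m) = 310.41 K
T = 8.14 + 310.41 = 318.55 °C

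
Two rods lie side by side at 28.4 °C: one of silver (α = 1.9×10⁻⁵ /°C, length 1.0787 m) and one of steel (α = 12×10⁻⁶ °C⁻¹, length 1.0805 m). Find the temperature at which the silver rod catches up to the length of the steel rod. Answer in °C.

L₁(1 + α₁ΔT) = L₂(1 + α₂ΔT) ⇒ ΔT = (L₂ − L₁)/(α₁L₁ − α₂L₂)
L₂ − L₁ = 1.0805 − 1.0787 = 1.80×10⁻³ m
α₁L₁ − α₂L₂ = 1.9×10⁻⁵×1.0787 − 12×10⁻⁶×1.0805 = 7.5293×10⁻⁶ m/K
ΔT = 1.80×10⁻³ / 7.5293×10⁻⁶ = 239.066 K
T = 28.4 + 239.066 = 267.466 °C

T = 267.5 °C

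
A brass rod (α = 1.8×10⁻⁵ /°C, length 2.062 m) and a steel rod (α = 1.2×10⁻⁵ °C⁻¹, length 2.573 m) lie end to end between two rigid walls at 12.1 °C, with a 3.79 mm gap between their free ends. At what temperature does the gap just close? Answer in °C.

α₁L₁ = 3.7116×10⁻⁵ m/K, α₂L₂ = 3.0876×10⁻⁵ m/K → total 6.7992×10⁻⁵ m/K
ΔT = g/(α₁L₁+α₂L₂) = 3.79×10⁻³ / 6.7992×10⁻⁵ = 55.742 K
T = 12.1 + 55.742 = 67.842 °C

T = 67.8 °C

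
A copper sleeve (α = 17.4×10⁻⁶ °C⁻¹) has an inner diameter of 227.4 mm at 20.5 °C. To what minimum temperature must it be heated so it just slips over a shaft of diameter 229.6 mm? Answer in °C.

T = 577 °C

Required Δd = 229.6 − 227.4 = 2.2 mm
Δd = αd₀ΔT ⇒ ΔT = Δd/(αd₀) = 2.2 / (17.4×10⁻⁶ × 227.4) = 556.01 K
T_min = 20.5 + 556.01 = 576.51 °C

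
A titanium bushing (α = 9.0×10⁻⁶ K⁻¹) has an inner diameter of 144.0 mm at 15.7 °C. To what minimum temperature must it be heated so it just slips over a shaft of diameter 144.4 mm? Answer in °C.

T = 324 °C

Required Δd = 144.4 − 144.0 = 0.4 mm
Δd = αd₀ΔT ⇒ ΔT = Δd/(αd₀) = 0.4 / (9.0×10⁻⁶ × 144.0) = 308.64 K
T_min = 15.7 + 308.64 = 324.34 °C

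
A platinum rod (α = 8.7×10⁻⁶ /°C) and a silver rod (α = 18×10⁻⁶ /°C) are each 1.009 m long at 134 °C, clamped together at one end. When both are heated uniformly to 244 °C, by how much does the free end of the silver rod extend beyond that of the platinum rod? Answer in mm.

1.03 mm

ΔT = 110 K
platinum: ΔL = 8.7×10⁻⁶ × 1.009 m × 110 = 9.6561×10⁻⁴ m = 0.96561 mm
silver: ΔL = 18×10⁻⁶ × 1.009 m × 110 = 1.9978×10⁻³ m = 1.9978 mm
difference = 1.9978 − 0.96561 = 1.03219 mm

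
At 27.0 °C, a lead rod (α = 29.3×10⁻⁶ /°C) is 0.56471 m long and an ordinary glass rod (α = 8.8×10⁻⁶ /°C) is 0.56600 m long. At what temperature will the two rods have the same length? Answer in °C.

T = 138.5 °C

Equal length when α₁L₁ΔT − α₂L₂ΔT = L₂ − L₁ = 1.29×10⁻³ m
α₁L₁ = 1.6546003×10⁻⁵, α₂L₂ = 4.9808×10⁻⁶ → Δ(αL) = 1.1565203×10⁻⁵ m/K
ΔT = 1.29×10⁻³ / 1.1565203×10⁻⁵ = 111.541 K, so T = 27.0 + 111.541 = 138.541 °C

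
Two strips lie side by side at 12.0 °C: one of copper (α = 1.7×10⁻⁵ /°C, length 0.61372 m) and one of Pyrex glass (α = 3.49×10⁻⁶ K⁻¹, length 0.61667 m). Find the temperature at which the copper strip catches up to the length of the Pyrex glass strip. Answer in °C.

T = 368.2 °C

Equal length when α₁L₁ΔT − α₂L₂ΔT = L₂ − L₁ = 2.95×10⁻³ m
α₁L₁ = 1.043324×10⁻⁵, α₂L₂ = 2.1521783×10⁻⁶ → Δ(αL) = 8.2810617×10⁻⁶ m/K
ΔT = 2.95×10⁻³ / 8.2810617×10⁻⁶ = 356.235 K, so T = 12.0 + 356.235 = 368.235 °C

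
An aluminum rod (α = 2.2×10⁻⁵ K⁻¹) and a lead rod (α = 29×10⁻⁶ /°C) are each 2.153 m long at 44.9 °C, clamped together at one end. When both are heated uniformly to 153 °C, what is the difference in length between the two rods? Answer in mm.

ΔT = 108.1 K
aluminum: ΔL = 2.2×10⁻⁵ × 2.153 m × 108.1 = 5.1203×10⁻³ m = 5.1203 mm
lead: ΔL = 29×10⁻⁶ × 2.153 m × 108.1 = 6.7494×10⁻³ m = 6.7494 mm
difference = 6.7494 − 5.1203 = 1.6291 mm

1.63 mm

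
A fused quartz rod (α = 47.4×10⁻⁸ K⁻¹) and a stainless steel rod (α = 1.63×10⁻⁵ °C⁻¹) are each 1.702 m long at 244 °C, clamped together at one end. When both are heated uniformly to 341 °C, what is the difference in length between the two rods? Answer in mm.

ΔT = 97 K
fused quartz: ΔL = 47.4×10⁻⁸ × 1.702 m × 97 = 7.8255×10⁻⁵ m = 0.078255 mm
stainless steel: ΔL = 1.63×10⁻⁵ × 1.702 m × 97 = 2.6910×10⁻³ m = 2.6910 mm
difference = 2.6910 − 0.078255 = 2.612745 mm

2.61 mm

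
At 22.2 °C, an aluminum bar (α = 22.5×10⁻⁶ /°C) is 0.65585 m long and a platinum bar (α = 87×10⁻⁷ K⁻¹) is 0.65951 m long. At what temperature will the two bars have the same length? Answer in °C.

Equal length when α₁L₁ΔT − α₂L₂ΔT = L₂ − L₁ = 3.66×10⁻³ m
α₁L₁ = 1.4756625×10⁻⁵, α₂L₂ = 5.737737×10⁻⁶ → Δ(αL) = 9.018888×10⁻⁶ m/K
ΔT = 3.66×10⁻³ / 9.018888×10⁻⁶ = 405.815 K, so T = 22.2 + 405.815 = 428.015 °C

T = 428.0 °C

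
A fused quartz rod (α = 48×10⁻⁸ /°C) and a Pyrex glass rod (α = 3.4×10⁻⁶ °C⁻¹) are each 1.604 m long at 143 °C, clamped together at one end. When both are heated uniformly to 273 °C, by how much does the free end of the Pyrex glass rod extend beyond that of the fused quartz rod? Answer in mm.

ΔT = 130 K
fused quartz: ΔL = 48×10⁻⁸ × 1.604 m × 130 = 1.0009×10⁻⁴ m = 0.10009 mm
Pyrex glass: ΔL = 3.4×10⁻⁶ × 1.604 m × 130 = 7.0897×10⁻⁴ m = 0.70897 mm
difference = 0.70897 − 0.10009 = 0.60888 mm

0.609 mm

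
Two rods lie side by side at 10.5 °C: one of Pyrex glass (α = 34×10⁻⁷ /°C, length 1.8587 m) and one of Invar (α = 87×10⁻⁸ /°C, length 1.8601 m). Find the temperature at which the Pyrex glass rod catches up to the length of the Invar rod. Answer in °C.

T = 308.3 °C

L₁(1 + α₁ΔT) = L₂(1 + α₂ΔT) ⇒ ΔT = (L₂ − L₁)/(α₁L₁ − α₂L₂)
L₂ − L₁ = 1.8601 − 1.8587 = 1.40×10⁻³ m
α₁L₁ − α₂L₂ = 34×10⁻⁷×1.8587 − 87×10⁻⁸×1.8601 = 4.701293×10⁻⁶ m/K
ΔT = 1.40×10⁻³ / 4.701293×10⁻⁶ = 297.790 K
T = 10.5 + 297.790 = 308.290 °C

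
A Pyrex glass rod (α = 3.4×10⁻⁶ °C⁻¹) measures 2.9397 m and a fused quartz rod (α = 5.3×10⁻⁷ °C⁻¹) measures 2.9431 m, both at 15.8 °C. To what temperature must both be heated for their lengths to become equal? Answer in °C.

T = 418.9 °C

L₁(1 + α₁ΔT) = L₂(1 + α₂ΔT) ⇒ ΔT = (L₂ − L₁)/(α₁L₁ − α₂L₂)
L₂ − L₁ = 2.9431 − 2.9397 = 3.40×10⁻³ m
α₁L₁ − α₂L₂ = 3.4×10⁻⁶×2.9397 − 5.3×10⁻⁷×2.9431 = 8.435137×10⁻⁶ m/K
ΔT = 3.40×10⁻³ / 8.435137×10⁻⁶ = 403.076 K
T = 15.8 + 403.076 = 418.876 °C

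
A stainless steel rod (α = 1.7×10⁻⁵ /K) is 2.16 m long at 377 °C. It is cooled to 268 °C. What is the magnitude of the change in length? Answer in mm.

ΔL = 4.00 mm

|ΔT| = |268 − 377| = 109 K
ΔL = αL₀ΔT = (1.7×10⁻⁵)(2.16)(109) = 4.00×10⁻³ m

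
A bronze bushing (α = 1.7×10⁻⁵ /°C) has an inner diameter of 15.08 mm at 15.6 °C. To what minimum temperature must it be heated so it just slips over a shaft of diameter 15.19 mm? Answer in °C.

Required Δd = 15.19 − 15.08 = 0.11 mm
Δd = αd₀ΔT ⇒ ΔT = Δd/(αd₀) = 0.11 / (1.7×10⁻⁵ × 15.08) = 429.08 K
T_min = 15.6 + 429.08 = 444.68 °C

T = 445 °C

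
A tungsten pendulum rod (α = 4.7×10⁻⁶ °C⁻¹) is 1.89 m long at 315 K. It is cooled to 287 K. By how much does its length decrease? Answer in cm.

|ΔT| = |287 − 315| = 28 K
ΔL = αL₀ΔT = (4.7×10⁻⁶)(1.89)(28) = 2.49×10⁻⁴ m

ΔL = 0.0249 cm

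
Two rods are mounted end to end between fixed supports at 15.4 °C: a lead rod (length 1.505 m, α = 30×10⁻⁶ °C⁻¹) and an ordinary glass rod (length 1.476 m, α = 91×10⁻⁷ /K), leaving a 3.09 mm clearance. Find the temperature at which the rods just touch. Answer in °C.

Gap closes when ΔL₁ + ΔL₂ = 3.09 mm = 3.09×10⁻³ m
(α₁L₁ + α₂L₂)ΔT = g
α₁L₁ + α₂L₂ = 30×10⁻⁶×1.505 + 91×10⁻⁷×1.476 = 5.85816×10⁻⁵ m/K
ΔT = 3.09×10⁻³ / 5.85816×10⁻⁵ = 52.747 K
T = 15.4 + 52.747 = 68.147 °C

T = 68.1 °C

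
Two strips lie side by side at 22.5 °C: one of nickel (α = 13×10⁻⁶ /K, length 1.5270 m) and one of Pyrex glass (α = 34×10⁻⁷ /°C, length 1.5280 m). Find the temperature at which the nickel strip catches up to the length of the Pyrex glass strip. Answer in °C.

Equal length when α₁L₁ΔT − α₂L₂ΔT = L₂ − L₁ = 1.00×10⁻³ m
α₁L₁ = 1.9851×10⁻⁵, α₂L₂ = 5.1952×10⁻⁶ → Δ(αL) = 1.46558×10⁻⁵ m/K
ΔT = 1.00×10⁻³ / 1.46558×10⁻⁵ = 68.2324 K, so T = 22.5 + 68.2324 = 90.7324 °C

T = 90.73 °C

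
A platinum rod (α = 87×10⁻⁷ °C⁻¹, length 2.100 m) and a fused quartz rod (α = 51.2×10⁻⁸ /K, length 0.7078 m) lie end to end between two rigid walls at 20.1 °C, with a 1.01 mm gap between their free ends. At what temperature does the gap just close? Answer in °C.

α₁L₁ = 1.827×10⁻⁵ m/K, α₂L₂ = 3.623936×10⁻⁷ m/K → total 1.86323936×10⁻⁵ m/K
ΔT = g/(α₁L₁+α₂L₂) = 1.01×10⁻³ / 1.86323936×10⁻⁵ = 54.207 K
T = 20.1 + 54.207 = 74.307 °C

T = 74.3 °C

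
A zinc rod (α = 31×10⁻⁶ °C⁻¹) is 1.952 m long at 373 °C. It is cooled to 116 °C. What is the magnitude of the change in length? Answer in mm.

ΔL = 15.6 mm

|ΔT| = |116 − 373| = 257 K
ΔL = αL₀ΔT = (31×10⁻⁶)(1.952)(257) = 1.56×10⁻² m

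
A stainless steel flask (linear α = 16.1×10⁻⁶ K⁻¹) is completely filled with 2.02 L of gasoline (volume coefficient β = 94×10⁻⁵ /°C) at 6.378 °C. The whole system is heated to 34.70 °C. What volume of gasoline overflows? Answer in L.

0.0510 L

The flask also expands: β_container ≈ 3α = 4.83×10⁻⁵ /K
Net overflow = V₀(β_liq − 3α_cont)ΔT
β − 3α = 9.40×10⁻⁴ − 4.83×10⁻⁵ = 8.917×10⁻⁴ /K; ΔT = 28.322 K
ΔV = 2.02 × 8.917×10⁻⁴ × 28.322 = 0.0510 L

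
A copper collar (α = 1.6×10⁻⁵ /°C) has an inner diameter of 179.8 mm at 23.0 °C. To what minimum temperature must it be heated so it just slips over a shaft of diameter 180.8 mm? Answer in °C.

Required Δd = 180.8 − 179.8 = 1.0 mm
Δd = αd₀ΔT ⇒ ΔT = Δd/(αd₀) = 1.0 / (1.6×10⁻⁵ × 179.8) = 347.61 K
T_min = 23.0 + 347.61 = 370.61 °C

T = 371 °C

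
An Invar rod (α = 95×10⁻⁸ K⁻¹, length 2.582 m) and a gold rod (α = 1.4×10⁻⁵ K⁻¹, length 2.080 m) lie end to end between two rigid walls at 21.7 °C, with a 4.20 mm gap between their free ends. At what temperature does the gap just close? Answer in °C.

T = 155 °C

α₁L₁ = 2.4529×10⁻⁶ m/K, α₂L₂ = 2.912×10⁻⁵ m/K → total 3.15729×10⁻⁵ m/K
ΔT = g/(α₁L₁+α₂L₂) = 4.20×10⁻³ / 3.15729×10⁻⁵ = 133.03 K
T = 21.7 + 133.03 = 154.73 °C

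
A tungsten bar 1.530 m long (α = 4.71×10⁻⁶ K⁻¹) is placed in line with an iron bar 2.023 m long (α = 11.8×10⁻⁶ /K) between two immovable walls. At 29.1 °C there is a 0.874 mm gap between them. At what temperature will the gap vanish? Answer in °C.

T = 57.2 °C

Gap closes when ΔL₁ + ΔL₂ = 0.874 mm = 8.74×10⁻⁴ m
(α₁L₁ + α₂L₂)ΔT = g
α₁L₁ + α₂L₂ = 4.71×10⁻⁶×1.530 + 11.8×10⁻⁶×2.023 = 3.10777×10⁻⁵ m/K
ΔT = 8.74×10⁻⁴ / 3.10777×10⁻⁵ = 28.123 K
T = 29.1 + 28.123 = 57.223 °C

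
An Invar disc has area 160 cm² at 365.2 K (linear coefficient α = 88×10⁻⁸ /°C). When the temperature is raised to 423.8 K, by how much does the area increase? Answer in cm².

ΔA = 0.0165 cm²

Area coefficient ≈ 2α; |ΔT| = 58.6 K
ΔA = 2αA₀ΔT = 2(88×10⁻⁸)(160)(58.6) = 0.0165 cm²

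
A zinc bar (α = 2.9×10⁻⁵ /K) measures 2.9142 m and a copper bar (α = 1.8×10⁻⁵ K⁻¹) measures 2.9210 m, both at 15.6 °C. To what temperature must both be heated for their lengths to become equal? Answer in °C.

L₁(1 + α₁ΔT) = L₂(1 + α₂ΔT) ⇒ ΔT = (L₂ − L₁)/(α₁L₁ − α₂L₂)
L₂ − L₁ = 2.9210 − 2.9142 = 6.80×10⁻³ m
α₁L₁ − α₂L₂ = 2.9×10⁻⁵×2.9142 − 1.8×10⁻⁵×2.9210 = 3.19338×10⁻⁵ m/K
ΔT = 6.80×10⁻³ / 3.19338×10⁻⁵ = 212.941 K
T = 15.6 + 212.941 = 228.541 °C

T = 228.5 °C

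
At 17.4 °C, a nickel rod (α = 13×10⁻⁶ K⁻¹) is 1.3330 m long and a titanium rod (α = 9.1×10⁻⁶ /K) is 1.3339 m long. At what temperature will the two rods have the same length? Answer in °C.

Equal length when α₁L₁ΔT − α₂L₂ΔT = L₂ − L₁ = 9.00×10⁻⁴ m
α₁L₁ = 1.7329×10⁻⁵, α₂L₂ = 1.213849×10⁻⁵ → Δ(αL) = 5.19051×10⁻⁶ m/K
ΔT = 9.00×10⁻⁴ / 5.19051×10⁻⁶ = 173.393 K, so T = 17.4 + 173.393 = 190.793 °C

T = 190.8 °C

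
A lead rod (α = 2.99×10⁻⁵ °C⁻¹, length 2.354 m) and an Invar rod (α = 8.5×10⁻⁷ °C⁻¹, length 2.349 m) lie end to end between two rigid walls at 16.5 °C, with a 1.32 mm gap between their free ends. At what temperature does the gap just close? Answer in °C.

α₁L₁ = 7.03846×10⁻⁵ m/K, α₂L₂ = 1.99665×10⁻⁶ m/K → total 7.238125×10⁻⁵ m/K
ΔT = g/(α₁L₁+α₂L₂) = 1.32×10⁻³ / 7.238125×10⁻⁵ = 18.237 K
T = 16.5 + 18.237 = 34.737 °C

T = 34.7 °C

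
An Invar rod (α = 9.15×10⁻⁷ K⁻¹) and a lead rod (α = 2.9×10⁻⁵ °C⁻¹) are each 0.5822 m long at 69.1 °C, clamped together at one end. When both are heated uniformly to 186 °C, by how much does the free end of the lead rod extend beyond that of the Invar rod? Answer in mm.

ΔT = 116.9 K
Invar: ΔL = 9.15×10⁻⁷ × 0.5822 m × 116.9 = 6.2274×10⁻⁵ m = 0.062274 mm
lead: ΔL = 2.9×10⁻⁵ × 0.5822 m × 116.9 = 1.9737×10⁻³ m = 1.9737 mm
difference = 1.9737 − 0.062274 = 1.911426 mm

1.91 mm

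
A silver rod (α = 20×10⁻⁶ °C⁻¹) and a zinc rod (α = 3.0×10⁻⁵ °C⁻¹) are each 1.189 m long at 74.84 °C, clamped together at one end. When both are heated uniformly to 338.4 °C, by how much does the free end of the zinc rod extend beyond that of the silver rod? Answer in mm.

3.13 mm

ΔT = 263.56 K
silver: ΔL = 20×10⁻⁶ × 1.189 m × 263.56 = 6.2675×10⁻³ m = 6.2675 mm
zinc: ΔL = 3.0×10⁻⁵ × 1.189 m × 263.56 = 9.4012×10⁻³ m = 9.4012 mm
difference = 9.4012 − 6.2675 = 3.1337 mm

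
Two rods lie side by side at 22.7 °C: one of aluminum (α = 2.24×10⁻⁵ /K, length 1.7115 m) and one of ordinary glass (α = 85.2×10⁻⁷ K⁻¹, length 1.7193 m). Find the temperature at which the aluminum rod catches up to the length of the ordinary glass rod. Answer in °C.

T = 352.0 °C

Equal length when α₁L₁ΔT − α₂L₂ΔT = L₂ − L₁ = 7.80×10⁻³ m
α₁L₁ = 3.83376×10⁻⁵, α₂L₂ = 1.4648436×10⁻⁵ → Δ(αL) = 2.3689164×10⁻⁵ m/K
ΔT = 7.80×10⁻³ / 2.3689164×10⁻⁵ = 329.264 K, so T = 22.7 + 329.264 = 351.964 °C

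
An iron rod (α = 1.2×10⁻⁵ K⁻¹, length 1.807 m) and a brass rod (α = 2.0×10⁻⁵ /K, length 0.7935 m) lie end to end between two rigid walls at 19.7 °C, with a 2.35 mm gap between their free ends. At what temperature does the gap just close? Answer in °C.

α₁L₁ = 2.1684×10⁻⁵ m/K, α₂L₂ = 1.587×10⁻⁵ m/K → total 3.7554×10⁻⁵ m/K
ΔT = g/(α₁L₁+α₂L₂) = 2.35×10⁻³ / 3.7554×10⁻⁵ = 62.577 K
T = 19.7 + 62.577 = 82.277 °C

T = 82.3 °C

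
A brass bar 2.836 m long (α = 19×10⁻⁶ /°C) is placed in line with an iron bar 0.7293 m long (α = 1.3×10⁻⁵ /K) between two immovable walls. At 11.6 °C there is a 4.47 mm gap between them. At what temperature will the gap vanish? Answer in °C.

T = 82.1 °C

α₁L₁ = 5.3884×10⁻⁵ m/K, α₂L₂ = 9.4809×10⁻⁶ m/K → total 6.33649×10⁻⁵ m/K
ΔT = g/(α₁L₁+α₂L₂) = 4.47×10⁻³ / 6.33649×10⁻⁵ = 70.544 K
T = 11.6 + 70.544 = 82.144 °C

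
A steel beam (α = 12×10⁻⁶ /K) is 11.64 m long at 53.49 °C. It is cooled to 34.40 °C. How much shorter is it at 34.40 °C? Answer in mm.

ΔL = 2.67 mm

|ΔT| = |34.40 − 53.49| = 19.09 K
ΔL = αL₀ΔT = (12×10⁻⁶)(11.64)(19.09) = 2.67×10⁻³ m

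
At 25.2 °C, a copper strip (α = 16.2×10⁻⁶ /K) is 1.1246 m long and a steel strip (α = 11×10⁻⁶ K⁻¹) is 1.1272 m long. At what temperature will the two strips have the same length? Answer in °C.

T = 472.0 °C

L₁(1 + α₁ΔT) = L₂(1 + α₂ΔT) ⇒ ΔT = (L₂ − L₁)/(α₁L₁ − α₂L₂)
L₂ − L₁ = 1.1272 − 1.1246 = 2.60×10⁻³ m
α₁L₁ − α₂L₂ = 16.2×10⁻⁶×1.1246 − 11×10⁻⁶×1.1272 = 5.81932×10⁻⁶ m/K
ΔT = 2.60×10⁻³ / 5.81932×10⁻⁶ = 446.788 K
T = 25.2 + 446.788 = 471.988 °C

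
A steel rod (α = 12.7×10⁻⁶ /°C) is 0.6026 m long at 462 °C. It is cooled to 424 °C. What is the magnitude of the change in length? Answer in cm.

|ΔT| = |424 − 462| = 38 K
ΔL = αL₀ΔT = (12.7×10⁻⁶)(0.6026)(38) = 2.91×10⁻⁴ m

ΔL = 0.0291 cm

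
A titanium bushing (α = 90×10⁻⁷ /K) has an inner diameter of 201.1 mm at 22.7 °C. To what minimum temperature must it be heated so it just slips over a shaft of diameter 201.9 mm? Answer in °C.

T = 465 °C

Required Δd = 201.9 − 201.1 = 0.8 mm
Δd = αd₀ΔT ⇒ ΔT = Δd/(αd₀) = 0.8 / (90×10⁻⁷ × 201.1) = 442.01 K
T_min = 22.7 + 442.01 = 464.71 °C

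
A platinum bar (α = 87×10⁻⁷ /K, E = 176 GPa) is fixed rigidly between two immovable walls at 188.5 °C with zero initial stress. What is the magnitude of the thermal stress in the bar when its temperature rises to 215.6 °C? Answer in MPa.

Fully constrained: the free strain ε = αΔT is blocked, so σ = Eε = EαΔT.
|ΔT| = 27.1 K
σ = 176×10⁹ × 87×10⁻⁷ × 27.1 = 4.15×10⁷ Pa

σ = 41.5 MPa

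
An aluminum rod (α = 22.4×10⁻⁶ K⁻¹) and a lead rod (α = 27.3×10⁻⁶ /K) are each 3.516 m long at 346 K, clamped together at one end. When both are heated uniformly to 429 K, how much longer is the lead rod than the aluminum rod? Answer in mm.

ΔT = 83 K
aluminum: ΔL = 22.4×10⁻⁶ × 3.516 m × 83 = 6.5369×10⁻³ m = 6.5369 mm
lead: ΔL = 27.3×10⁻⁶ × 3.516 m × 83 = 7.9669×10⁻³ m = 7.9669 mm
difference = 7.9669 − 6.5369 = 1.4300 mm

1.43 mm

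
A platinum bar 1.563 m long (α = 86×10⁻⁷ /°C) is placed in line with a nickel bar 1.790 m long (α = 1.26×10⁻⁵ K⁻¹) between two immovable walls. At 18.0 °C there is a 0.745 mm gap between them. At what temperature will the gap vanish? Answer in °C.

T = 38.7 °C

Gap closes when ΔL₁ + ΔL₂ = 0.745 mm = 7.45×10⁻⁴ m
(α₁L₁ + α₂L₂)ΔT = g
α₁L₁ + α₂L₂ = 86×10⁻⁷×1.563 + 1.26×10⁻⁵×1.790 = 3.59958×10⁻⁵ m/K
ΔT = 7.45×10⁻⁴ / 3.59958×10⁻⁵ = 20.697 K
T = 18.0 + 20.697 = 38.697 °C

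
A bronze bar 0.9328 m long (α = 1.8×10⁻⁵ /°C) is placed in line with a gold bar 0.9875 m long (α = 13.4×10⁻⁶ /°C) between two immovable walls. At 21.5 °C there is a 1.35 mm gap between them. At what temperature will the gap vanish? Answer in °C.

T = 66.5 °C

α₁L₁ = 1.67904×10⁻⁵ m/K, α₂L₂ = 1.32325×10⁻⁵ m/K → total 3.00229×10⁻⁵ m/K
ΔT = g/(α₁L₁+α₂L₂) = 1.35×10⁻³ / 3.00229×10⁻⁵ = 44.966 K
T = 21.5 + 44.966 = 66.466 °C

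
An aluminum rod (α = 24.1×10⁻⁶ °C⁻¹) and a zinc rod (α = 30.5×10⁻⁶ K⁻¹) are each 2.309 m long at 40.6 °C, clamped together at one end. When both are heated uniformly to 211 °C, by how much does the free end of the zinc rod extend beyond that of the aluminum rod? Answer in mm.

ΔT = 170.4 K
aluminum: ΔL = 24.1×10⁻⁶ × 2.309 m × 170.4 = 9.4822×10⁻³ m = 9.4822 mm
zinc: ΔL = 30.5×10⁻⁶ × 2.309 m × 170.4 = 1.2000×10⁻² m = 12.000 mm
difference = 12.000 − 9.4822 = 2.5178 mm

2.52 mm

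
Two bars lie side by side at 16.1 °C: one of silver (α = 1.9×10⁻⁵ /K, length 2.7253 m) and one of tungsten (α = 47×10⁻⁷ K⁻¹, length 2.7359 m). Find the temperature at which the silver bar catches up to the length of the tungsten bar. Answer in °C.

Equal length when α₁L₁ΔT − α₂L₂ΔT = L₂ − L₁ = 1.06×10⁻² m
α₁L₁ = 5.17807×10⁻⁵, α₂L₂ = 1.285873×10⁻⁵ → Δ(αL) = 3.892197×10⁻⁵ m/K
ΔT = 1.06×10⁻² / 3.892197×10⁻⁵ = 272.340 K, so T = 16.1 + 272.340 = 288.440 °C

T = 288.4 °C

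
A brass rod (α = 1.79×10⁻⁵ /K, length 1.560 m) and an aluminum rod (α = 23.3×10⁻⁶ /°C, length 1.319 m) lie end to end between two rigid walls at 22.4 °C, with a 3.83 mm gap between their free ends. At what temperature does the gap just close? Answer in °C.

α₁L₁ = 2.7924×10⁻⁵ m/K, α₂L₂ = 3.07327×10⁻⁵ m/K → total 5.86567×10⁻⁵ m/K
ΔT = g/(α₁L₁+α₂L₂) = 3.83×10⁻³ / 5.86567×10⁻⁵ = 65.295 K
T = 22.4 + 65.295 = 87.695 °C

T = 87.7 °C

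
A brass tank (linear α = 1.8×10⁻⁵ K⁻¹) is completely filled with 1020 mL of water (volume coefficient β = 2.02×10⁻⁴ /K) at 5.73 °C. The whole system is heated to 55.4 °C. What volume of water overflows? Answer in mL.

7.50 mL

The tank also expands: β_container ≈ 3α = 5.4×10⁻⁵ /K
Net overflow = V₀(β_liq − 3α_cont)ΔT
β − 3α = 2.02×10⁻⁴ − 5.4×10⁻⁵ = 1.48×10⁻⁴ /K; ΔT = 49.67 K
ΔV = 1020 × 1.48×10⁻⁴ × 49.67 = 7.50 mL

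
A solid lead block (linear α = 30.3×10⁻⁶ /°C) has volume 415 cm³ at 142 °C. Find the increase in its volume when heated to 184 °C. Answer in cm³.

Isotropic solid: β ≈ 3α = 9.1×10⁻⁵ /K; ΔT = 42 K
ΔV = 3αV₀ΔT = 3(30.3×10⁻⁶)(415)(42) = 1.58 cm³

ΔV = 1.58 cm³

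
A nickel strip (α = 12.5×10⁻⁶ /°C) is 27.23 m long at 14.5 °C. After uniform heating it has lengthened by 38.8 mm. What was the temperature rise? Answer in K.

ΔT = 114 K

ΔL = αL₀ΔT ⇒ ΔT = ΔL / (αL₀)
ΔT = 38.8×10⁻³ m / (12.5×10⁻⁶ × 27.23 m) = 113.99 K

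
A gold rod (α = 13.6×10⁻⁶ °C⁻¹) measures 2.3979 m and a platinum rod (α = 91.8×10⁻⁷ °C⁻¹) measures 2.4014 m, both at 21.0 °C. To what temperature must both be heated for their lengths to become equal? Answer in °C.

T = 352.2 °C

Equal length when α₁L₁ΔT − α₂L₂ΔT = L₂ − L₁ = 3.50×10⁻³ m
α₁L₁ = 3.261144×10⁻⁵, α₂L₂ = 2.2044852×10⁻⁵ → Δ(αL) = 1.0566588×10⁻⁵ m/K
ΔT = 3.50×10⁻³ / 1.0566588×10⁻⁵ = 331.233 K, so T = 21.0 + 331.233 = 352.233 °C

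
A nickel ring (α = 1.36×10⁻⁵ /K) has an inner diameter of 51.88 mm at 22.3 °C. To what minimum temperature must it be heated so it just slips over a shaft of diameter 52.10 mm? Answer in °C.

Required Δd = 52.10 − 51.88 = 0.22 mm
Δd = αd₀ΔT ⇒ ΔT = Δd/(αd₀) = 0.22 / (1.36×10⁻⁵ × 51.88) = 311.81 K
T_min = 22.3 + 311.81 = 334.11 °C

T = 334 °C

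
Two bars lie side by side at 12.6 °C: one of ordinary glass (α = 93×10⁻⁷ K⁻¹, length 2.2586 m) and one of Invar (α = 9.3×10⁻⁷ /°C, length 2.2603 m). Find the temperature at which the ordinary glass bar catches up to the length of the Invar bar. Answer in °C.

T = 102.5 °C

Equal length when α₁L₁ΔT − α₂L₂ΔT = L₂ − L₁ = 1.70×10⁻³ m
α₁L₁ = 2.100498×10⁻⁵, α₂L₂ = 2.102079×10⁻⁶ → Δ(αL) = 1.8902901×10⁻⁵ m/K
ΔT = 1.70×10⁻³ / 1.8902901×10⁻⁵ = 89.933 K, so T = 12.6 + 89.933 = 102.533 °C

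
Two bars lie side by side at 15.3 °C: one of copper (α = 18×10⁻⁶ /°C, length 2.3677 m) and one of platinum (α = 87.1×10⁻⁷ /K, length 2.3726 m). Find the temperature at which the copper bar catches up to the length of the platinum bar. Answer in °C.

T = 238.5 °C

Equal length when α₁L₁ΔT − α₂L₂ΔT = L₂ − L₁ = 4.90×10⁻³ m
α₁L₁ = 4.26186×10⁻⁵, α₂L₂ = 2.0665346×10⁻⁵ → Δ(αL) = 2.1953254×10⁻⁵ m/K
ΔT = 4.90×10⁻³ / 2.1953254×10⁻⁵ = 223.202 K, so T = 15.3 + 223.202 = 238.502 °C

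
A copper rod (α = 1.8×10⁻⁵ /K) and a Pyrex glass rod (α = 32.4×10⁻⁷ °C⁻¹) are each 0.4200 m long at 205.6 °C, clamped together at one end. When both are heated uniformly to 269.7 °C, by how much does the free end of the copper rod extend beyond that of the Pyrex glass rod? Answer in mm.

ΔT = 64.1 K
copper: ΔL = 1.8×10⁻⁵ × 0.4200 m × 64.1 = 4.8460×10⁻⁴ m = 0.48460 mm
Pyrex glass: ΔL = 32.4×10⁻⁷ × 0.4200 m × 64.1 = 8.7227×10⁻⁵ m = 0.087227 mm
difference = 0.48460 − 0.087227 = 0.397373 mm

0.397 mm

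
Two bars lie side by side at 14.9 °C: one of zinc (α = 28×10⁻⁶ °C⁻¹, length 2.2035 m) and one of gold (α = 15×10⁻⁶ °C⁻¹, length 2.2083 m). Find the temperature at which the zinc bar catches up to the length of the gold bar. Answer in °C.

Equal length when α₁L₁ΔT − α₂L₂ΔT = L₂ − L₁ = 4.80×10⁻³ m
α₁L₁ = 6.1698×10⁻⁵, α₂L₂ = 3.31245×10⁻⁵ → Δ(αL) = 2.85735×10⁻⁵ m/K
ΔT = 4.80×10⁻³ / 2.85735×10⁻⁵ = 167.988 K, so T = 14.9 + 167.988 = 182.888 °C

T = 182.9 °C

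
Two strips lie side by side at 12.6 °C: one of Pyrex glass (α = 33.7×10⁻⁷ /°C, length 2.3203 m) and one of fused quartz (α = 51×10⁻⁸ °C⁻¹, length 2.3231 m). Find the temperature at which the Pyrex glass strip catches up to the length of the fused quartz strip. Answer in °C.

T = 434.6 °C

Equal length when α₁L₁ΔT − α₂L₂ΔT = L₂ − L₁ = 2.80×10⁻³ m
α₁L₁ = 7.819411×10⁻⁶, α₂L₂ = 1.184781×10⁻⁶ → Δ(αL) = 6.63463×10⁻⁶ m/K
ΔT = 2.80×10⁻³ / 6.63463×10⁻⁶ = 422.028 K, so T = 12.6 + 422.028 = 434.628 °C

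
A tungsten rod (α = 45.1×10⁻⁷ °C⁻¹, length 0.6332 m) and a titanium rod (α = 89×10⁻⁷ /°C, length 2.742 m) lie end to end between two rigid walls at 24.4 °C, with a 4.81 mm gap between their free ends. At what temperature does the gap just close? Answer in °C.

T = 201 °C

Gap closes when ΔL₁ + ΔL₂ = 4.81 mm = 4.81×10⁻³ m
(α₁L₁ + α₂L₂)ΔT = g
α₁L₁ + α₂L₂ = 45.1×10⁻⁷×0.6332 + 89×10⁻⁷×2.742 = 2.7259532×10⁻⁵ m/K
ΔT = 4.81×10⁻³ / 2.7259532×10⁻⁵ = 176.45 K
T = 24.4 + 176.45 = 200.85 °C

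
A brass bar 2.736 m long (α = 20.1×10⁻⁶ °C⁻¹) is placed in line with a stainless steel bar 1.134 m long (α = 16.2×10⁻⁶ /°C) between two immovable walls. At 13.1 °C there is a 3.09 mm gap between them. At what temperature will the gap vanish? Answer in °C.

T = 55.2 °C

Gap closes when ΔL₁ + ΔL₂ = 3.09 mm = 3.09×10⁻³ m
(α₁L₁ + α₂L₂)ΔT = g
α₁L₁ + α₂L₂ = 20.1×10⁻⁶×2.736 + 16.2×10⁻⁶×1.134 = 7.33644×10⁻⁵ m/K
ΔT = 3.09×10⁻³ / 7.33644×10⁻⁵ = 42.119 K
T = 13.1 + 42.119 = 55.219 °C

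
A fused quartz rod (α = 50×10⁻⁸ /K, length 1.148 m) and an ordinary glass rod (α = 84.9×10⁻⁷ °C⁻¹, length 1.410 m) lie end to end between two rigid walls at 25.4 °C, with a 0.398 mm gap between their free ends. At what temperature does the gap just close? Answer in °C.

α₁L₁ = 5.740×10⁻⁷ m/K, α₂L₂ = 1.19709×10⁻⁵ m/K → total 1.25449×10⁻⁵ m/K
ΔT = g/(α₁L₁+α₂L₂) = 3.98×10⁻⁴ / 1.25449×10⁻⁵ = 31.726 K
T = 25.4 + 31.726 = 57.126 °C

T = 57.1 °C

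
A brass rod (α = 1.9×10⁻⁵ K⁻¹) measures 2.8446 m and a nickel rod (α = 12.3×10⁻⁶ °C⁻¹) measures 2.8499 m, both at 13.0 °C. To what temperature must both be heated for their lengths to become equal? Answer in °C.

Equal length when α₁L₁ΔT − α₂L₂ΔT = L₂ − L₁ = 5.30×10⁻³ m
α₁L₁ = 5.40474×10⁻⁵, α₂L₂ = 3.505377×10⁻⁵ → Δ(αL) = 1.899363×10⁻⁵ m/K
ΔT = 5.30×10⁻³ / 1.899363×10⁻⁵ = 279.041 K, so T = 13.0 + 279.041 = 292.041 °C

T = 292.0 °C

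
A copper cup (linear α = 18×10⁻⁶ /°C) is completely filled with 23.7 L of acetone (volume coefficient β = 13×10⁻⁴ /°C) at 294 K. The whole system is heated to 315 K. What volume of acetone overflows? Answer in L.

The cup also expands: β_container ≈ 3α = 5.4×10⁻⁵ /K
Net overflow = V₀(β_liq − 3α_cont)ΔT
β − 3α = 1.30×10⁻³ − 5.4×10⁻⁵ = 1.246×10⁻³ /K; ΔT = 21 K
ΔV = 23.7 × 1.246×10⁻³ × 21 = 0.620 L

0.620 L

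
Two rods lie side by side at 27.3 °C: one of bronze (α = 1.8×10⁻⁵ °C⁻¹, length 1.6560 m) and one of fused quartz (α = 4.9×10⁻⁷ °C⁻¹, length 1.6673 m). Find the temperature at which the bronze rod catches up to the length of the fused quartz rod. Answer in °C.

T = 417.1 °C

Equal length when α₁L₁ΔT − α₂L₂ΔT = L₂ − L₁ = 1.13×10⁻² m
α₁L₁ = 2.9808×10⁻⁵, α₂L₂ = 8.16977×10⁻⁷ → Δ(αL) = 2.8991023×10⁻⁵ m/K
ΔT = 1.13×10⁻² / 2.8991023×10⁻⁵ = 389.776 K, so T = 27.3 + 389.776 = 417.076 °C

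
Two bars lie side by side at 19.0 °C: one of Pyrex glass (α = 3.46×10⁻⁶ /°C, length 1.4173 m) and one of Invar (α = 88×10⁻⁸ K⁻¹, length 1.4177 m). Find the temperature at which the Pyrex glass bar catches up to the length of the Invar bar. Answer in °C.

Equal length when α₁L₁ΔT − α₂L₂ΔT = L₂ − L₁ = 4.00×10⁻⁴ m
α₁L₁ = 4.903858×10⁻⁶, α₂L₂ = 1.247576×10⁻⁶ → Δ(αL) = 3.656282×10⁻⁶ m/K
ΔT = 4.00×10⁻⁴ / 3.656282×10⁻⁶ = 109.401 K, so T = 19.0 + 109.401 = 128.401 °C

T = 128.4 °C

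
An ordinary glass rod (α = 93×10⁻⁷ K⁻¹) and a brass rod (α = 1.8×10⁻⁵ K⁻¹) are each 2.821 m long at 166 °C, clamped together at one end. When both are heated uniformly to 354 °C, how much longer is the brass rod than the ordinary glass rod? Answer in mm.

4.61 mm

ΔT = 188 K
ordinary glass: ΔL = 93×10⁻⁷ × 2.821 m × 188 = 4.9322×10⁻³ m = 4.9322 mm
brass: ΔL = 1.8×10⁻⁵ × 2.821 m × 188 = 9.5463×10⁻³ m = 9.5463 mm
difference = 9.5463 − 4.9322 = 4.6141 mm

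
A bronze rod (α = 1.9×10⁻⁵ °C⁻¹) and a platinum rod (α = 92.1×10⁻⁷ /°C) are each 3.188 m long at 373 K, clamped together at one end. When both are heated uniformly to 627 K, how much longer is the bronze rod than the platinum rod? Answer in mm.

ΔT = 254 K
bronze: ΔL = 1.9×10⁻⁵ × 3.188 m × 254 = 1.5385×10⁻² m = 15.385 mm
platinum: ΔL = 92.1×10⁻⁷ × 3.188 m × 254 = 7.4578×10⁻³ m = 7.4578 mm
difference = 15.385 − 7.4578 = 7.9272 mm

7.93 mm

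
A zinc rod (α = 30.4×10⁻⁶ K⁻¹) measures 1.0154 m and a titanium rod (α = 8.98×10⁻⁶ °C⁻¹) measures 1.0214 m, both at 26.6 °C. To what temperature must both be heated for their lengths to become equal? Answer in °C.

T = 303.1 °C

L₁(1 + α₁ΔT) = L₂(1 + α₂ΔT) ⇒ ΔT = (L₂ − L₁)/(α₁L₁ − α₂L₂)
L₂ − L₁ = 1.0214 − 1.0154 = 6.00×10⁻³ m
α₁L₁ − α₂L₂ = 30.4×10⁻⁶×1.0154 − 8.98×10⁻⁶×1.0214 = 2.1695988×10⁻⁵ m/K
ΔT = 6.00×10⁻³ / 2.1695988×10⁻⁵ = 276.549 K
T = 26.6 + 276.549 = 303.149 °C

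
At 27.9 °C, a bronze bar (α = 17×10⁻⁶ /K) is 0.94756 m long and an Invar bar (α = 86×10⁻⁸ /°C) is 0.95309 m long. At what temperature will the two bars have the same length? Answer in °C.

L₁(1 + α₁ΔT) = L₂(1 + α₂ΔT) ⇒ ΔT = (L₂ − L₁)/(α₁L₁ − α₂L₂)
L₂ − L₁ = 0.95309 − 0.94756 = 5.53×10⁻³ m
α₁L₁ − α₂L₂ = 17×10⁻⁶×0.94756 − 86×10⁻⁸×0.95309 = 1.52888626×10⁻⁵ m/K
ΔT = 5.53×10⁻³ / 1.52888626×10⁻⁵ = 361.701 K
T = 27.9 + 361.701 = 389.601 °C

T = 389.6 °C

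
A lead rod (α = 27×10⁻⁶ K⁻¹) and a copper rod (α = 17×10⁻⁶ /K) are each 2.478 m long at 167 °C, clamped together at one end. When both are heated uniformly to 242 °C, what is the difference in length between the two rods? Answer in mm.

1.86 mm

ΔT = 75 K
lead: ΔL = 27×10⁻⁶ × 2.478 m × 75 = 5.0179×10⁻³ m = 5.0179 mm
copper: ΔL = 17×10⁻⁶ × 2.478 m × 75 = 3.1595×10⁻³ m = 3.1595 mm
difference = 5.0179 − 3.1595 = 1.8584 mm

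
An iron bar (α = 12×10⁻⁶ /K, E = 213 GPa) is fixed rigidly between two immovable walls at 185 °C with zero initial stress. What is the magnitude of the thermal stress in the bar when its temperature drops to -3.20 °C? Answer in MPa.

σ = 481 MPa

Fully constrained: the free strain ε = αΔT is blocked, so σ = Eε = EαΔT.
|ΔT| = 188.20 K
σ = 213×10⁹ × 12×10⁻⁶ × 188.20 = 4.81×10⁸ Pa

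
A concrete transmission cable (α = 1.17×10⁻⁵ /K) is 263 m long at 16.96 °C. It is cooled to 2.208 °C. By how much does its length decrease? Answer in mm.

ΔL = 45.4 mm

|ΔT| = |2.208 − 16.96| = 14.752 K
ΔL = αL₀ΔT = (1.17×10⁻⁵)(263)(14.752) = 4.54×10⁻² m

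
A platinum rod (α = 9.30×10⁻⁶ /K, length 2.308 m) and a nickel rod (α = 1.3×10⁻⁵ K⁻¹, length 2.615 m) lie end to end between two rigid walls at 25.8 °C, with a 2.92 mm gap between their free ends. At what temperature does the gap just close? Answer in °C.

T = 78.5 °C

Gap closes when ΔL₁ + ΔL₂ = 2.92 mm = 2.92×10⁻³ m
(α₁L₁ + α₂L₂)ΔT = g
α₁L₁ + α₂L₂ = 9.30×10⁻⁶×2.308 + 1.3×10⁻⁵×2.615 = 5.54594×10⁻⁵ m/K
ΔT = 2.92×10⁻³ / 5.54594×10⁻⁵ = 52.651 K
T = 25.8 + 52.651 = 78.451 °C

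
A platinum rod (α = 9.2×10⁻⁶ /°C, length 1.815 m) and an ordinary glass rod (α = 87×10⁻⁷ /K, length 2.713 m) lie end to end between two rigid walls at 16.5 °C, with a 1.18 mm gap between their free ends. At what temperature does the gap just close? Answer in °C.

T = 45.8 °C

α₁L₁ = 1.6698×10⁻⁵ m/K, α₂L₂ = 2.36031×10⁻⁵ m/K → total 4.03011×10⁻⁵ m/K
ΔT = g/(α₁L₁+α₂L₂) = 1.18×10⁻³ / 4.03011×10⁻⁵ = 29.280 K
T = 16.5 + 29.280 = 45.780 °C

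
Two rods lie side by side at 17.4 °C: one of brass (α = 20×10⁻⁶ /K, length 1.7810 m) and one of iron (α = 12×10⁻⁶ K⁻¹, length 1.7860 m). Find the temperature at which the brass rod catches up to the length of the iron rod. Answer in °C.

L₁(1 + α₁ΔT) = L₂(1 + α₂ΔT) ⇒ ΔT = (L₂ − L₁)/(α₁L₁ − α₂L₂)
L₂ − L₁ = 1.7860 − 1.7810 = 5.00×10⁻³ m
α₁L₁ − α₂L₂ = 20×10⁻⁶×1.7810 − 12×10⁻⁶×1.7860 = 1.4188×10⁻⁵ m/K
ΔT = 5.00×10⁻³ / 1.4188×10⁻⁵ = 352.410 K
T = 17.4 + 352.410 = 369.810 °C

T = 369.8 °C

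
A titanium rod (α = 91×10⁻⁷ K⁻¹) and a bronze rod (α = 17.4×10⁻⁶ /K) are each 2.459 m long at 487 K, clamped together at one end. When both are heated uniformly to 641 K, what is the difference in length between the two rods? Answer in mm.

3.14 mm

ΔT = 154 K
titanium: ΔL = 91×10⁻⁷ × 2.459 m × 154 = 3.4460×10⁻³ m = 3.4460 mm
bronze: ΔL = 17.4×10⁻⁶ × 2.459 m × 154 = 6.5891×10⁻³ m = 6.5891 mm
difference = 6.5891 − 3.4460 = 3.1431 mm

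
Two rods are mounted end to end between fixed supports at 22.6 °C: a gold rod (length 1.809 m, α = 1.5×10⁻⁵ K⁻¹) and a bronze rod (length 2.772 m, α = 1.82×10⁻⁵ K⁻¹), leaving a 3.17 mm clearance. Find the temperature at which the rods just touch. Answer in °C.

α₁L₁ = 2.7135×10⁻⁵ m/K, α₂L₂ = 5.04504×10⁻⁵ m/K → total 7.75854×10⁻⁵ m/K
ΔT = g/(α₁L₁+α₂L₂) = 3.17×10⁻³ / 7.75854×10⁻⁵ = 40.858 K
T = 22.6 + 40.858 = 63.458 °C

T = 63.5 °C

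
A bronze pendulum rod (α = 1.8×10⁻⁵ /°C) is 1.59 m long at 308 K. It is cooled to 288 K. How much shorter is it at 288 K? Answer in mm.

|ΔT| = |288 − 308| = 20 K
ΔL = αL₀ΔT = (1.8×10⁻⁵)(1.59)(20) = 5.72×10⁻⁴ m

ΔL = 0.572 mm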